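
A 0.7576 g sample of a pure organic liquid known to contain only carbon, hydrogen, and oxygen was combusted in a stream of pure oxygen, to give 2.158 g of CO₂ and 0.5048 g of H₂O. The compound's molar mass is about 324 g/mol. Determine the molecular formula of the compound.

mol C = 2.158 g CO₂ ÷ 44.009 g/mol = 0.049035 mol
mol H = 2 × 0.5048 g H₂O ÷ 18.015 g/mol = 0.056042 mol
mass O = 0.7576 − (0.58896 + 0.056491) = 0.11214 g → mol O = 0.11214 ÷ 15.999 = 0.0070095 mol
Divide by the smallest (0.0070095 mol): C 6.996, H 7.995, O 1.000
Empirical formula: C7H8O
Empirical-formula mass = 108.14 g/mol; 324 ÷ 108.14 ≈ 3, so the molecular formula is C21H24O3.

C21H24O3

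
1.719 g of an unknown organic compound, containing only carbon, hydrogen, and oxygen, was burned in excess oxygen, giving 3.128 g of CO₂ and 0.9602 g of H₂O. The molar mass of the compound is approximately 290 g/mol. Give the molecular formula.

C12H18O8

mol C = 3.128 g CO₂ ÷ 44.009 g/mol = 0.071076 mol
mol H = 2 × 0.9602 g H₂O ÷ 18.015 g/mol = 0.10660 mol
mass O = 1.719 − (0.85370 + 0.10745) = 0.75785 g → mol O = 0.75785 ÷ 15.999 = 0.047369 mol
Divide by the smallest (0.047369 mol): C 1.500, H 2.250, O 1.000
Multiplying each by 4 gives whole numbers: C 6.00, H 9.00, O 4.00
Empirical formula: C6H9O4
Empirical-formula mass = 145.13 g/mol; 290 ÷ 145.13 ≈ 2, so the molecular formula is C12H18O8.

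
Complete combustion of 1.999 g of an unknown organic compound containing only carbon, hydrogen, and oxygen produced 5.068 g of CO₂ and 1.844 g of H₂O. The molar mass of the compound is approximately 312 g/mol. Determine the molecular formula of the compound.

C18H32O4

mol C = 5.068 g CO₂ ÷ 44.009 g/mol = 0.11516 mol
mol H = 2 × 1.844 g H₂O ÷ 18.015 g/mol = 0.20472 mol
mass O = 1.999 − (1.3832 + 0.20636) = 0.40948 g → mol O = 0.40948 ÷ 15.999 = 0.025594 mol
Divide by the smallest (0.025594 mol): C 4.499, H 7.999, O 1.000
Multiplying each by 2 gives whole numbers: C 9.00, H 16.00, O 2.00
Empirical formula: C9H16O2
Empirical-formula mass = 156.22 g/mol; 312 ÷ 156.22 ≈ 2, so the molecular formula is C18H32O4.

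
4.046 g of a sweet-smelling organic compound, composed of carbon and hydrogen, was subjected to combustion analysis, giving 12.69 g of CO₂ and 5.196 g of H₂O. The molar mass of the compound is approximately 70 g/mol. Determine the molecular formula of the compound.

C5H10

mol C = 12.69 g CO₂ ÷ 44.009 g/mol = 0.28835 mol
mol H = 2 × 5.196 g H₂O ÷ 18.015 g/mol = 0.57685 mol
Divide by the smallest (0.28835 mol): C 1.000, H 2.001
Empirical formula: CH2
Empirical-formula mass = 14.03 g/mol; 70 ÷ 14.03 ≈ 5, so the molecular formula is C5H10.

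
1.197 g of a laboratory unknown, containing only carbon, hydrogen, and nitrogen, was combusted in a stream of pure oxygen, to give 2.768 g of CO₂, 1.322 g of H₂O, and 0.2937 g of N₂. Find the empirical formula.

mol C = 2.768 g CO₂ ÷ 44.009 g/mol = 0.062896 mol
mol H = 2 × 1.322 g H₂O ÷ 18.015 g/mol = 0.14677 mol
mol N = 2 × 0.2937 g N₂ ÷ 28.014 g/mol = 0.020968 mol
Divide by the smallest (0.020968 mol): C 3.000, H 7.000, N 1.000

C3H7N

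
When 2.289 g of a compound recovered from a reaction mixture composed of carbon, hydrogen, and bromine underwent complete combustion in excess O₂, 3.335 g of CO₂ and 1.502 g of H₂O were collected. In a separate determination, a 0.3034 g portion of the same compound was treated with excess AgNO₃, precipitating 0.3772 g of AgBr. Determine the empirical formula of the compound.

mol C = 3.335 g CO₂ ÷ 44.009 g/mol = 0.075780 mol
mol H = 2 × 1.502 g H₂O ÷ 18.015 g/mol = 0.16675 mol
From the AgBr data: mol Br per gram of compound = (0.3772 ÷ 187.772) ÷ 0.3034 = 0.0066210 mol/g, so in the 2.289 g combustion sample mol Br = 0.015156 mol
Divide by the smallest (0.015156 mol): C 5.000, H 11.003, Br 1.000

C5H11Br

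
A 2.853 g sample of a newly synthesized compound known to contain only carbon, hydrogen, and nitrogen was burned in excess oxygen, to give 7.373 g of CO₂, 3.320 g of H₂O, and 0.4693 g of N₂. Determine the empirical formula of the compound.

mol C = 7.373 g CO₂ ÷ 44.009 g/mol = 0.16753 mol
mol H = 2 × 3.320 g H₂O ÷ 18.015 g/mol = 0.36858 mol
mol N = 2 × 0.4693 g N₂ ÷ 28.014 g/mol = 0.033505 mol
Divide by the smallest (0.033505 mol): C 5.000, H 11.001, N 1.000

C5H11N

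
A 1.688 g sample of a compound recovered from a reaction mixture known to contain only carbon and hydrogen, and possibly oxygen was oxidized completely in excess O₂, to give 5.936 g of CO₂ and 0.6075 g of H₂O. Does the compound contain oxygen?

no

mol C = 5.936 g CO₂ ÷ 44.009 g/mol = 0.13488 mol
mol H = 2 × 0.6075 g H₂O ÷ 18.015 g/mol = 0.067444 mol
C and H together account for 1.6880 g — essentially the entire 1.688 g sample — so the compound contains no oxygen.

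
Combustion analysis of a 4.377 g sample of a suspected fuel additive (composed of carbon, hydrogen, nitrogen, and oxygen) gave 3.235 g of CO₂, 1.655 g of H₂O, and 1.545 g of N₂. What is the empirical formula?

C2H5N3O3

mol C = 3.235 g CO₂ ÷ 44.009 g/mol = 0.073508 mol
mol H = 2 × 1.655 g H₂O ÷ 18.015 g/mol = 0.18374 mol
mol N = 2 × 1.545 g N₂ ÷ 28.014 g/mol = 0.11030 mol
mass O = 4.377 − (0.88290 + 0.18521 + 1.5450) = 1.7639 g → mol O = 1.7639 ÷ 15.999 = 0.11025 mol
Divide by the smallest (0.073508 mol): C 1.000, H 2.500, N 1.501, O 1.500
Multiplying each by 2 gives whole numbers: C 2.00, H 5.00, N 3.00, O 3.00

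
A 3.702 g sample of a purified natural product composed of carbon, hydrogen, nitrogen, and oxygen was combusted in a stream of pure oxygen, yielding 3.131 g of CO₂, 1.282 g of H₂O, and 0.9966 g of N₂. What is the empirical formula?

mol C = 3.131 g CO₂ ÷ 44.009 g/mol = 0.071145 mol
mol H = 2 × 1.282 g H₂O ÷ 18.015 g/mol = 0.14233 mol
mol N = 2 × 0.9966 g N₂ ÷ 28.014 g/mol = 0.071150 mol
mass O = 3.702 − (0.85452 + 0.14346 + 0.99660) = 1.7074 g → mol O = 1.7074 ÷ 15.999 = 0.10672 mol
Divide by the smallest (0.071145 mol): C 1.000, H 2.001, N 1.000, O 1.500
Multiplying each by 2 gives whole numbers: C 2.00, H 4.00, N 2.00, O 3.00

C2H4N2O3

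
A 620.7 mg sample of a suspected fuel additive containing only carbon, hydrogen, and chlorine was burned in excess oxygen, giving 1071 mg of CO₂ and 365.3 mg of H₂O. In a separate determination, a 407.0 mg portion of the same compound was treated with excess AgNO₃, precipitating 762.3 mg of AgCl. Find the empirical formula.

C3H5Cl

mol C = 1.071 g CO₂ ÷ 44.009 g/mol = 0.024336 mol
mol H = 2 × 0.3653 g H₂O ÷ 18.015 g/mol = 0.040555 mol
From the AgCl data: mol Cl per gram of compound = (0.7623 ÷ 143.318) ÷ 0.4070 = 0.013069 mol/g, so in the 0.6207 g combustion sample mol Cl = 0.0081117 mol
Divide by the smallest (0.0081117 mol): C 3.000, H 5.000, Cl 1.000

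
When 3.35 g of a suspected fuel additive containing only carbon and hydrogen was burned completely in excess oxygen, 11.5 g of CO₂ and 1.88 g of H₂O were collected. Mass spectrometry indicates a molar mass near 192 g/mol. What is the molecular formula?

C15H12

mol C = 11.5 g CO₂ ÷ 44.009 g/mol = 0.2613 mol
mol H = 2 × 1.88 g H₂O ÷ 18.015 g/mol = 0.2087 mol
Divide by the smallest (0.2087 mol): C 1.252, H 1.000
Multiplying each by 4 gives whole numbers: C 5.01, H 4.00
Empirical formula: C5H4
Empirical-formula mass = 64.09 g/mol; 192 ÷ 64.09 ≈ 3, so the molecular formula is C15H12.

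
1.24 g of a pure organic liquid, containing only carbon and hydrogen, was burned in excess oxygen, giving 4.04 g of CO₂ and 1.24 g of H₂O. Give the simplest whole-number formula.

mol C = 4.04 g CO₂ ÷ 44.009 g/mol = 0.09180 mol
mol H = 2 × 1.24 g H₂O ÷ 18.015 g/mol = 0.1377 mol
Divide by the smallest (0.09180 mol): C 1.000, H 1.500
Multiplying each by 2 gives whole numbers: C 2.00, H 3.00

C2H3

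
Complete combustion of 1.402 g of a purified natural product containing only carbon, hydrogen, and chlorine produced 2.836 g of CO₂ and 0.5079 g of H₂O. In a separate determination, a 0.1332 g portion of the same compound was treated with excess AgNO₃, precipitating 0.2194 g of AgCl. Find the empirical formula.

C8H7Cl2

mol C = 2.836 g CO₂ ÷ 44.009 g/mol = 0.064441 mol
mol H = 2 × 0.5079 g H₂O ÷ 18.015 g/mol = 0.056386 mol
From the AgCl data: mol Cl per gram of compound = (0.2194 ÷ 143.318) ÷ 0.1332 = 0.011493 mol/g, so in the 1.402 g combustion sample mol Cl = 0.016113 mol
Divide by the smallest (0.016113 mol): C 3.999, H 3.499, Cl 1.000
Multiplying each by 2 gives whole numbers: C 8.00, H 7.00, Cl 2.00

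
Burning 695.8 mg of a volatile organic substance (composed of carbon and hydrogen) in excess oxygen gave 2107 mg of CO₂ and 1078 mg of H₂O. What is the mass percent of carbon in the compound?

mol C = 2.107 g CO₂ ÷ 44.009 g/mol = 0.047877 mol
mol H = 2 × 1.078 g H₂O ÷ 18.015 g/mol = 0.11968 mol
mass % C = 0.57505 g ÷ 0.6958 g × 100%

82.65%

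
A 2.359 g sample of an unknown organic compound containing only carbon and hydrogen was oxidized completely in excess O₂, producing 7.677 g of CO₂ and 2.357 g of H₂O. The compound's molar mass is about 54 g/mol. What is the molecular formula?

C4H6

mol C = 7.677 g CO₂ ÷ 44.009 g/mol = 0.17444 mol
mol H = 2 × 2.357 g H₂O ÷ 18.015 g/mol = 0.26167 mol
Divide by the smallest (0.17444 mol): C 1.000, H 1.500
Multiplying each by 2 gives whole numbers: C 2.00, H 3.00
Empirical formula: C2H3
Empirical-formula mass = 27.05 g/mol; 54 ÷ 27.05 ≈ 2, so the molecular formula is C4H6.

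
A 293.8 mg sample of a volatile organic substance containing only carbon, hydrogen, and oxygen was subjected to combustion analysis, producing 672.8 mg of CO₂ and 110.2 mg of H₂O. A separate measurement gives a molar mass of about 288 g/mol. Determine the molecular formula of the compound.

mol C = 0.6728 g CO₂ ÷ 44.009 g/mol = 0.015288 mol
mol H = 2 × 0.1102 g H₂O ÷ 18.015 g/mol = 0.012234 mol
mass O = 0.2938 − (0.18362 + 0.012332) = 0.097846 g → mol O = 0.097846 ÷ 15.999 = 0.0061158 mol
Divide by the smallest (0.0061158 mol): C 2.500, H 2.000, O 1.000
Multiplying each by 2 gives whole numbers: C 5.00, H 4.00, O 2.00
Empirical formula: C5H4O2
Empirical-formula mass = 96.08 g/mol; 288 ÷ 96.08 ≈ 3, so the molecular formula is C15H12O6.

C15H12O6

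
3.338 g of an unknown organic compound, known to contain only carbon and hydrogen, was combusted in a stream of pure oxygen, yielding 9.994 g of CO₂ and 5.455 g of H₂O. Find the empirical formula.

C3H8

mol C = 9.994 g CO₂ ÷ 44.009 g/mol = 0.22709 mol
mol H = 2 × 5.455 g H₂O ÷ 18.015 g/mol = 0.60561 mol
Divide by the smallest (0.22709 mol): C 1.000, H 2.667
Multiplying each by 3 gives whole numbers: C 3.00, H 8.00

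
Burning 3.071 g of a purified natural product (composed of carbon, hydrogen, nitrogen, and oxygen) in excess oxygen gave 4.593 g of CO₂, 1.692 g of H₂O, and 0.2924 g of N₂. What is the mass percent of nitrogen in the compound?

9.52%

mol C = 4.593 g CO₂ ÷ 44.009 g/mol = 0.10437 mol
mol H = 2 × 1.692 g H₂O ÷ 18.015 g/mol = 0.18784 mol
mol N = 2 × 0.2924 g N₂ ÷ 28.014 g/mol = 0.020875 mol
mass O = 3.071 − (1.2535 + 0.18935 + 0.29240) = 1.3357 g → mol O = 1.3357 ÷ 15.999 = 0.083488 mol
mass % N = 0.29240 g ÷ 3.071 g × 100%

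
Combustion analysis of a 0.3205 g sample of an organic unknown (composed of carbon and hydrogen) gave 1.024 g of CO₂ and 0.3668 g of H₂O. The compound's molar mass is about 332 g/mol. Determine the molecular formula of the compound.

mol C = 1.024 g CO₂ ÷ 44.009 g/mol = 0.023268 mol
mol H = 2 × 0.3668 g H₂O ÷ 18.015 g/mol = 0.040722 mol
Divide by the smallest (0.023268 mol): C 1.000, H 1.750
Multiplying each by 4 gives whole numbers: C 4.00, H 7.00
Empirical formula: C4H7
Empirical-formula mass = 55.10 g/mol; 332 ÷ 55.10 ≈ 6, so the molecular formula is C24H42.

C24H42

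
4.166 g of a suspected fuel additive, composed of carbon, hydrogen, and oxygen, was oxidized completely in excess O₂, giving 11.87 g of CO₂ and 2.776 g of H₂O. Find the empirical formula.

C7H8O

mol C = 11.87 g CO₂ ÷ 44.009 g/mol = 0.26972 mol
mol H = 2 × 2.776 g H₂O ÷ 18.015 g/mol = 0.30819 mol
mass O = 4.166 − (3.2396 + 0.31065) = 0.61577 g → mol O = 0.61577 ÷ 15.999 = 0.038488 mol
Divide by the smallest (0.038488 mol): C 7.008, H 8.007, O 1.000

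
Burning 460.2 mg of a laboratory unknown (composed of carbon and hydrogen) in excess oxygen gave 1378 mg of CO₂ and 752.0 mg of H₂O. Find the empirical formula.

C3H8

mol C = 1.378 g CO₂ ÷ 44.009 g/mol = 0.031312 mol
mol H = 2 × 0.7520 g H₂O ÷ 18.015 g/mol = 0.083486 mol
Divide by the smallest (0.031312 mol): C 1.000, H 2.666
Multiplying each by 3 gives whole numbers: C 3.00, H 8.00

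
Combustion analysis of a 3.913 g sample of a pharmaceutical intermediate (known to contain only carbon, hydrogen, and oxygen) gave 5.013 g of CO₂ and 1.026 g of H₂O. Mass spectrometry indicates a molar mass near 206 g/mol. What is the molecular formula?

mol C = 5.013 g CO₂ ÷ 44.009 g/mol = 0.11391 mol
mol H = 2 × 1.026 g H₂O ÷ 18.015 g/mol = 0.11391 mol
mass O = 3.913 − (1.3682 + 0.11482) = 2.4300 g → mol O = 2.4300 ÷ 15.999 = 0.15189 mol
Divide by the smallest (0.11391 mol): C 1.000, H 1.000, O 1.333
Multiplying each by 3 gives whole numbers: C 3.00, H 3.00, O 4.00
Empirical formula: C3H3O4
Empirical-formula mass = 103.05 g/mol; 206 ÷ 103.05 ≈ 2, so the molecular formula is C6H6O8.

C6H6O8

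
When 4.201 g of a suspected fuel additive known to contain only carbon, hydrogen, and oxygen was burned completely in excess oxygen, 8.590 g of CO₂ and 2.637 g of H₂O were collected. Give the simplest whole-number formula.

mol C = 8.590 g CO₂ ÷ 44.009 g/mol = 0.19519 mol
mol H = 2 × 2.637 g H₂O ÷ 18.015 g/mol = 0.29276 mol
mass O = 4.201 − (2.3444 + 0.29510) = 1.5615 g → mol O = 1.5615 ÷ 15.999 = 0.097600 mol
Divide by the smallest (0.097600 mol): C 2.000, H 3.000, O 1.000

C2H3O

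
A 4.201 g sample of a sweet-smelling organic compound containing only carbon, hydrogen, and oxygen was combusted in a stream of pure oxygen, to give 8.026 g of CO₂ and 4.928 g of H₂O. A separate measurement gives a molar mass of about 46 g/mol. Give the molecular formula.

C2H6O

mol C = 8.026 g CO₂ ÷ 44.009 g/mol = 0.18237 mol
mol H = 2 × 4.928 g H₂O ÷ 18.015 g/mol = 0.54710 mol
mass O = 4.201 − (2.1905 + 0.55148) = 1.4591 g → mol O = 1.4591 ÷ 15.999 = 0.091197 mol
Divide by the smallest (0.091197 mol): C 2.000, H 5.999, O 1.000
Empirical formula: C2H6O
Empirical-formula mass = 46.07 g/mol; 46 ÷ 46.07 ≈ 1, so the molecular formula is C2H6O.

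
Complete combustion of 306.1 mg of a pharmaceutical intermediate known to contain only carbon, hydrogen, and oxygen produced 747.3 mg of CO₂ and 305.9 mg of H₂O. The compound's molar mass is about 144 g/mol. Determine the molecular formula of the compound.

mol C = 0.7473 g CO₂ ÷ 44.009 g/mol = 0.016981 mol
mol H = 2 × 0.3059 g H₂O ÷ 18.015 g/mol = 0.033961 mol
mass O = 0.3061 − (0.20395 + 0.034232) = 0.067914 g → mol O = 0.067914 ÷ 15.999 = 0.0042449 mol
Divide by the smallest (0.0042449 mol): C 4.000, H 8.000, O 1.000
Empirical formula: C4H8O
Empirical-formula mass = 72.11 g/mol; 144 ÷ 72.11 ≈ 2, so the molecular formula is C8H16O2.

C8H16O2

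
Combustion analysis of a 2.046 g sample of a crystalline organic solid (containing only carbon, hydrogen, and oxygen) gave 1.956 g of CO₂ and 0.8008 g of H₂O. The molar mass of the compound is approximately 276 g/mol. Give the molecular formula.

C6H12O12

mol C = 1.956 g CO₂ ÷ 44.009 g/mol = 0.044445 mol
mol H = 2 × 0.8008 g H₂O ÷ 18.015 g/mol = 0.088904 mol
mass O = 2.046 − (0.53383 + 0.089615) = 1.4226 g → mol O = 1.4226 ÷ 15.999 = 0.088915 mol
Divide by the smallest (0.044445 mol): C 1.000, H 2.000, O 2.001
Empirical formula: CH2O2
Empirical-formula mass = 46.02 g/mol; 276 ÷ 46.02 ≈ 6, so the molecular formula is C6H12O12.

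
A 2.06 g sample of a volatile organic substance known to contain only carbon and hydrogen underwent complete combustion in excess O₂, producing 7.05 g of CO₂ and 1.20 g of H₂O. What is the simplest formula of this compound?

mol C = 7.05 g CO₂ ÷ 44.009 g/mol = 0.1602 mol
mol H = 2 × 1.20 g H₂O ÷ 18.015 g/mol = 0.1332 mol
Divide by the smallest (0.1332 mol): C 1.202, H 1.000
Multiplying each by 5 gives whole numbers: C 6.01, H 5.00

C6H5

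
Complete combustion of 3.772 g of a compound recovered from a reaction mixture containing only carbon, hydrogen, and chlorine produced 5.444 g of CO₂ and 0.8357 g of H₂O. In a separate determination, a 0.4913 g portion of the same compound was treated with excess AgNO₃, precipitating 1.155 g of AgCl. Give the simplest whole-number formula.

mol C = 5.444 g CO₂ ÷ 44.009 g/mol = 0.12370 mol
mol H = 2 × 0.8357 g H₂O ÷ 18.015 g/mol = 0.092778 mol
From the AgCl data: mol Cl per gram of compound = (1.155 ÷ 143.318) ÷ 0.4913 = 0.016403 mol/g, so in the 3.772 g combustion sample mol Cl = 0.061874 mol
Divide by the smallest (0.061874 mol): C 1.999, H 1.499, Cl 1.000
Multiplying each by 2 gives whole numbers: C 4.00, H 3.00, Cl 2.00

C4H3Cl2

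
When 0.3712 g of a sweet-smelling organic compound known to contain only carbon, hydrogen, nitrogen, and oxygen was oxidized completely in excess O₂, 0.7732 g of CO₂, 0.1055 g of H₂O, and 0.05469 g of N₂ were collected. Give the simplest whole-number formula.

mol C = 0.7732 g CO₂ ÷ 44.009 g/mol = 0.017569 mol
mol H = 2 × 0.1055 g H₂O ÷ 18.015 g/mol = 0.011712 mol
mol N = 2 × 0.05469 g N₂ ÷ 28.014 g/mol = 0.0039045 mol
mass O = 0.3712 − (0.21102 + 0.011806 + 0.054690) = 0.093681 g → mol O = 0.093681 ÷ 15.999 = 0.0058554 mol
Divide by the smallest (0.0039045 mol): C 4.500, H 3.000, N 1.000, O 1.500
Multiplying each by 2 gives whole numbers: C 9.00, H 6.00, N 2.00, O 3.00

C9H6N2O3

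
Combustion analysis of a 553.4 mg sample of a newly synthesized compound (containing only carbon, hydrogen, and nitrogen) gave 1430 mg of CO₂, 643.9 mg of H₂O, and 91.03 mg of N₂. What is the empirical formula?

C5H11N

mol C = 1.430 g CO₂ ÷ 44.009 g/mol = 0.032493 mol
mol H = 2 × 0.6439 g H₂O ÷ 18.015 g/mol = 0.071485 mol
mol N = 2 × 0.09103 g N₂ ÷ 28.014 g/mol = 0.0064989 mol
Divide by the smallest (0.0064989 mol): C 5.000, H 11.000, N 1.000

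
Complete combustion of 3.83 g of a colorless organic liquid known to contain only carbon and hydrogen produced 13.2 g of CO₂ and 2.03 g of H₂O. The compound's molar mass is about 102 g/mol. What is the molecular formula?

C8H6

mol C = 13.2 g CO₂ ÷ 44.009 g/mol = 0.2999 mol
mol H = 2 × 2.03 g H₂O ÷ 18.015 g/mol = 0.2254 mol
Divide by the smallest (0.2254 mol): C 1.331, H 1.000
Multiplying each by 3 gives whole numbers: C 3.99, H 3.00
Empirical formula: C4H3
Empirical-formula mass = 51.07 g/mol; 102 ÷ 51.07 ≈ 2, so the molecular formula is C8H6.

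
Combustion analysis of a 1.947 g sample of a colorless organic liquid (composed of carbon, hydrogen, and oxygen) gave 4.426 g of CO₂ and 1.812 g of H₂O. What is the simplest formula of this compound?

mol C = 4.426 g CO₂ ÷ 44.009 g/mol = 0.10057 mol
mol H = 2 × 1.812 g H₂O ÷ 18.015 g/mol = 0.20117 mol
mass O = 1.947 − (1.2080 + 0.20278) = 0.53627 g → mol O = 0.53627 ÷ 15.999 = 0.033519 mol
Divide by the smallest (0.033519 mol): C 3.000, H 6.001, O 1.000

C3H6O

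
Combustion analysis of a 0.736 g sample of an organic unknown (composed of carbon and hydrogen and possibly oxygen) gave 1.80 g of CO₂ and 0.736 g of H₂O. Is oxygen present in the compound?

mol C = 1.80 g CO₂ ÷ 44.009 g/mol = 0.04090 mol
mol H = 2 × 0.736 g H₂O ÷ 18.015 g/mol = 0.08171 mol
C and H account for only 0.5736 g of the 0.736 g sample; the remaining 0.1624 g must be oxygen.

yes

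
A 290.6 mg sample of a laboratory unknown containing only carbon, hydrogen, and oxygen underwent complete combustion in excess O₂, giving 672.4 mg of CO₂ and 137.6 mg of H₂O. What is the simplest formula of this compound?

mol C = 0.6724 g CO₂ ÷ 44.009 g/mol = 0.015279 mol
mol H = 2 × 0.1376 g H₂O ÷ 18.015 g/mol = 0.015276 mol
mass O = 0.2906 − (0.18351 + 0.015398) = 0.091689 g → mol O = 0.091689 ÷ 15.999 = 0.0057309 mol
Divide by the smallest (0.0057309 mol): C 2.666, H 2.666, O 1.000
Multiplying each by 3 gives whole numbers: C 8.00, H 8.00, O 3.00

C8H8O3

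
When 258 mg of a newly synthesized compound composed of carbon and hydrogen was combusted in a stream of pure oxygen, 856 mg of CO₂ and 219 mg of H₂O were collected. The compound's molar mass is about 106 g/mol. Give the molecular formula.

C8H10

mol C = 0.856 g CO₂ ÷ 44.009 g/mol = 0.01945 mol
mol H = 2 × 0.219 g H₂O ÷ 18.015 g/mol = 0.02431 mol
Divide by the smallest (0.01945 mol): C 1.000, H 1.250
Multiplying each by 4 gives whole numbers: C 4.00, H 5.00
Empirical formula: C4H5
Empirical-formula mass = 53.08 g/mol; 106 ÷ 53.08 ≈ 2, so the molecular formula is C8H10.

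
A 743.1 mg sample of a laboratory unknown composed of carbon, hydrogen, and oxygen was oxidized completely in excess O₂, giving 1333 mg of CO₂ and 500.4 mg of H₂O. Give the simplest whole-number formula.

C6H11O4

mol C = 1.333 g CO₂ ÷ 44.009 g/mol = 0.030289 mol
mol H = 2 × 0.5004 g H₂O ÷ 18.015 g/mol = 0.055554 mol
mass O = 0.7431 − (0.36380 + 0.055998) = 0.32330 g → mol O = 0.32330 ÷ 15.999 = 0.020207 mol
Divide by the smallest (0.020207 mol): C 1.499, H 2.749, O 1.000
Multiplying each by 4 gives whole numbers: C 6.00, H 11.00, O 4.00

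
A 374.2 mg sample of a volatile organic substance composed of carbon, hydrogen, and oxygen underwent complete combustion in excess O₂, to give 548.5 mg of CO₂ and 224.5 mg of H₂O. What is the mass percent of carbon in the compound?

mol C = 0.5485 g CO₂ ÷ 44.009 g/mol = 0.012463 mol
mol H = 2 × 0.2245 g H₂O ÷ 18.015 g/mol = 0.024924 mol
mass O = 0.3742 − (0.14970 + 0.025123) = 0.19938 g → mol O = 0.19938 ÷ 15.999 = 0.012462 mol
mass % C = 0.14970 g ÷ 0.3742 g × 100%

40.00%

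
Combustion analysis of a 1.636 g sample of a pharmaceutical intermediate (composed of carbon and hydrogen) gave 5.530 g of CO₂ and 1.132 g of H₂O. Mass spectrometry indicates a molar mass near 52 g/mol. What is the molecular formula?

mol C = 5.530 g CO₂ ÷ 44.009 g/mol = 0.12566 mol
mol H = 2 × 1.132 g H₂O ÷ 18.015 g/mol = 0.12567 mol
Divide by the smallest (0.12566 mol): C 1.000, H 1.000
Empirical formula: CH
Empirical-formula mass = 13.02 g/mol; 52 ÷ 13.02 ≈ 4, so the molecular formula is C4H4.

C4H4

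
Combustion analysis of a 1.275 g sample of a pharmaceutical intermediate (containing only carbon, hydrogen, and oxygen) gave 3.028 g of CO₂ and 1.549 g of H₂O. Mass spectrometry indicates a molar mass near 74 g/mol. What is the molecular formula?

C4H10O

mol C = 3.028 g CO₂ ÷ 44.009 g/mol = 0.068804 mol
mol H = 2 × 1.549 g H₂O ÷ 18.015 g/mol = 0.17197 mol
mass O = 1.275 − (0.82641 + 0.17334) = 0.27525 g → mol O = 0.27525 ÷ 15.999 = 0.017204 mol
Divide by the smallest (0.017204 mol): C 3.999, H 9.996, O 1.000
Empirical formula: C4H10O
Empirical-formula mass = 74.12 g/mol; 74 ÷ 74.12 ≈ 1, so the molecular formula is C4H10O.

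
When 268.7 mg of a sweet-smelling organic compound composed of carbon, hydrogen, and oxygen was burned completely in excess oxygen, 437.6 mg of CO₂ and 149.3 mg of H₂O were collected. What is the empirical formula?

C6H10O5

mol C = 0.4376 g CO₂ ÷ 44.009 g/mol = 0.0099434 mol
mol H = 2 × 0.1493 g H₂O ÷ 18.015 g/mol = 0.016575 mol
mass O = 0.2687 − (0.11943 + 0.016708) = 0.13256 g → mol O = 0.13256 ÷ 15.999 = 0.0082856 mol
Divide by the smallest (0.0082856 mol): C 1.200, H 2.000, O 1.000
Multiplying each by 5 gives whole numbers: C 6.00, H 10.00, O 5.00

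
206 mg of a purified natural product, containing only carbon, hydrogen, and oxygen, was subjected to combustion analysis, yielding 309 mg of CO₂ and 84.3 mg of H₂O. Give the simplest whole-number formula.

mol C = 0.309 g CO₂ ÷ 44.009 g/mol = 0.007021 mol
mol H = 2 × 0.0843 g H₂O ÷ 18.015 g/mol = 0.009359 mol
mass O = 0.206 − (0.08433 + 0.009434) = 0.1122 g → mol O = 0.1122 ÷ 15.999 = 0.007015 mol
Divide by the smallest (0.007015 mol): C 1.001, H 1.334, O 1.000
Multiplying each by 3 gives whole numbers: C 3.00, H 4.00, O 3.00

C3H4O3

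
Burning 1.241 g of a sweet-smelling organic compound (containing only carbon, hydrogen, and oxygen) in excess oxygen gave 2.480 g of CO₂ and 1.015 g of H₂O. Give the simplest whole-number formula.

C2H4O

mol C = 2.480 g CO₂ ÷ 44.009 g/mol = 0.056352 mol
mol H = 2 × 1.015 g H₂O ÷ 18.015 g/mol = 0.11268 mol
mass O = 1.241 − (0.67685 + 0.11359) = 0.45057 g → mol O = 0.45057 ÷ 15.999 = 0.028162 mol
Divide by the smallest (0.028162 mol): C 2.001, H 4.001, O 1.000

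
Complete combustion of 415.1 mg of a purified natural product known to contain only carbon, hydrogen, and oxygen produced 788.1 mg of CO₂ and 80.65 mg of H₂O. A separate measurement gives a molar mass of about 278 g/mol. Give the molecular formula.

C12H6O8

mol C = 0.7881 g CO₂ ÷ 44.009 g/mol = 0.017908 mol
mol H = 2 × 0.08065 g H₂O ÷ 18.015 g/mol = 0.0089536 mol
mass O = 0.4151 − (0.21509 + 0.0090253) = 0.19099 g → mol O = 0.19099 ÷ 15.999 = 0.011937 mol
Divide by the smallest (0.0089536 mol): C 2.000, H 1.000, O 1.333
Multiplying each by 3 gives whole numbers: C 6.00, H 3.00, O 4.00
Empirical formula: C6H3O4
Empirical-formula mass = 139.09 g/mol; 278 ÷ 139.09 ≈ 2, so the molecular formula is C12H6O8.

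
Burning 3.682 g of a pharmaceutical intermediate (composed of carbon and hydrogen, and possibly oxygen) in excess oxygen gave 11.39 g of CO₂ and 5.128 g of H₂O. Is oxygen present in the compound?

no

mol C = 11.39 g CO₂ ÷ 44.009 g/mol = 0.25881 mol
mol H = 2 × 5.128 g H₂O ÷ 18.015 g/mol = 0.56930 mol
C and H together account for 3.6824 g — essentially the entire 3.682 g sample — so the compound contains no oxygen.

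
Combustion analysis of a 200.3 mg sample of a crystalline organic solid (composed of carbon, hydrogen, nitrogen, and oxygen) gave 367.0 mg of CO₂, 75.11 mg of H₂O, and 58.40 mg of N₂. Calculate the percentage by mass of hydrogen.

mol C = 0.3670 g CO₂ ÷ 44.009 g/mol = 0.0083392 mol
mol H = 2 × 0.07511 g H₂O ÷ 18.015 g/mol = 0.0083386 mol
mol N = 2 × 0.05840 g N₂ ÷ 28.014 g/mol = 0.0041693 mol
mass O = 0.2003 − (0.10016 + 0.0084053 + 0.058400) = 0.033333 g → mol O = 0.033333 ÷ 15.999 = 0.0020834 mol
mass % H = 0.0084053 g ÷ 0.2003 g × 100%

4.20%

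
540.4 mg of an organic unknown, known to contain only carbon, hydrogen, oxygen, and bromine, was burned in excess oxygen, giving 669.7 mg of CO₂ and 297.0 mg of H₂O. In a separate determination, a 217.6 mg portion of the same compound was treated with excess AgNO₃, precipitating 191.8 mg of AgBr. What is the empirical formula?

C6H13BrO3

mol C = 0.6697 g CO₂ ÷ 44.009 g/mol = 0.015217 mol
mol H = 2 × 0.2970 g H₂O ÷ 18.015 g/mol = 0.032973 mol
From the AgBr data: mol Br per gram of compound = (0.1918 ÷ 187.772) ÷ 0.2176 = 0.0046942 mol/g, so in the 0.5404 g combustion sample mol Br = 0.0025367 mol
mass O = 0.5404 − (0.18278 + 0.033236 + 0.20269) = 0.12169 g → mol O = 0.12169 ÷ 15.999 = 0.0076063 mol
Divide by the smallest (0.0025367 mol): C 5.999, H 12.998, Br 1.000, O 2.998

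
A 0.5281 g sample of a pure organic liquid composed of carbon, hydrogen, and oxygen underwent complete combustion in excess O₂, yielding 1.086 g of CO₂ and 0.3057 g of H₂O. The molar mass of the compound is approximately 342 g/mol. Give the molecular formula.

C16H22O8

mol C = 1.086 g CO₂ ÷ 44.009 g/mol = 0.024677 mol
mol H = 2 × 0.3057 g H₂O ÷ 18.015 g/mol = 0.033938 mol
mass O = 0.5281 − (0.29639 + 0.034210) = 0.19750 g → mol O = 0.19750 ÷ 15.999 = 0.012344 mol
Divide by the smallest (0.012344 mol): C 1.999, H 2.749, O 1.000
Multiplying each by 4 gives whole numbers: C 8.00, H 11.00, O 4.00
Empirical formula: C8H11O4
Empirical-formula mass = 171.17 g/mol; 342 ÷ 171.17 ≈ 2, so the molecular formula is C16H22O8.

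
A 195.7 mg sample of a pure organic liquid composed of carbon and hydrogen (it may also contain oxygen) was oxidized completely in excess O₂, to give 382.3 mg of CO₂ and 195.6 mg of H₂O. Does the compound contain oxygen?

yes

mol C = 0.3823 g CO₂ ÷ 44.009 g/mol = 0.0086869 mol
mol H = 2 × 0.1956 g H₂O ÷ 18.015 g/mol = 0.021715 mol
C and H account for only 0.12623 g of the 0.1957 g sample; the remaining 0.069473 g must be oxygen.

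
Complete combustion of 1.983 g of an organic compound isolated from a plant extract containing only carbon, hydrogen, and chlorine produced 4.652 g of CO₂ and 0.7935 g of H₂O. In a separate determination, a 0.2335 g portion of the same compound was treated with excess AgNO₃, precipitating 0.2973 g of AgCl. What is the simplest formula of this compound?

C6H5Cl

mol C = 4.652 g CO₂ ÷ 44.009 g/mol = 0.10571 mol
mol H = 2 × 0.7935 g H₂O ÷ 18.015 g/mol = 0.088093 mol
From the AgCl data: mol Cl per gram of compound = (0.2973 ÷ 143.318) ÷ 0.2335 = 0.0088840 mol/g, so in the 1.983 g combustion sample mol Cl = 0.017617 mol
Divide by the smallest (0.017617 mol): C 6.000, H 5.000, Cl 1.000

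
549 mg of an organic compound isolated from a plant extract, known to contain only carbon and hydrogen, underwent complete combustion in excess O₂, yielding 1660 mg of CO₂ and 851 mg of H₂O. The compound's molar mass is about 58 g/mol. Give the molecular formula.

C4H10

mol C = 1.66 g CO₂ ÷ 44.009 g/mol = 0.03772 mol
mol H = 2 × 0.851 g H₂O ÷ 18.015 g/mol = 0.09448 mol
Divide by the smallest (0.03772 mol): C 1.000, H 2.505
Multiplying each by 2 gives whole numbers: C 2.00, H 5.01
Empirical formula: C2H5
Empirical-formula mass = 29.06 g/mol; 58 ÷ 29.06 ≈ 2, so the molecular formula is C4H10.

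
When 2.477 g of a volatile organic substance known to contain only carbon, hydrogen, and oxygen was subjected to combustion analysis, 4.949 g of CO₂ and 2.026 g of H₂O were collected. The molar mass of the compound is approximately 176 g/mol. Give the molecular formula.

mol C = 4.949 g CO₂ ÷ 44.009 g/mol = 0.11245 mol
mol H = 2 × 2.026 g H₂O ÷ 18.015 g/mol = 0.22492 mol
mass O = 2.477 − (1.3507 + 0.22672) = 0.89959 g → mol O = 0.89959 ÷ 15.999 = 0.056228 mol
Divide by the smallest (0.056228 mol): C 2.000, H 4.000, O 1.000
Empirical formula: C2H4O
Empirical-formula mass = 44.05 g/mol; 176 ÷ 44.05 ≈ 4, so the molecular formula is C8H16O4.

C8H16O4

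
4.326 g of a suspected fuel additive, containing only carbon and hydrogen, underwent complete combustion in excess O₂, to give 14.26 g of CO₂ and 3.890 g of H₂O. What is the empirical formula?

mol C = 14.26 g CO₂ ÷ 44.009 g/mol = 0.32402 mol
mol H = 2 × 3.890 g H₂O ÷ 18.015 g/mol = 0.43186 mol
Divide by the smallest (0.32402 mol): C 1.000, H 1.333
Multiplying each by 3 gives whole numbers: C 3.00, H 4.00

C3H4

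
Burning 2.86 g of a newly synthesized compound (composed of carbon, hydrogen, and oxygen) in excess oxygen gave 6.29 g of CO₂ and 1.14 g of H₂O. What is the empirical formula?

C9H8O4

mol C = 6.29 g CO₂ ÷ 44.009 g/mol = 0.1429 mol
mol H = 2 × 1.14 g H₂O ÷ 18.015 g/mol = 0.1266 mol
mass O = 2.86 − (1.717 + 0.1276) = 1.016 g → mol O = 1.016 ÷ 15.999 = 0.06349 mol
Divide by the smallest (0.06349 mol): C 2.251, H 1.993, O 1.000
Multiplying each by 4 gives whole numbers: C 9.00, H 7.97, O 4.00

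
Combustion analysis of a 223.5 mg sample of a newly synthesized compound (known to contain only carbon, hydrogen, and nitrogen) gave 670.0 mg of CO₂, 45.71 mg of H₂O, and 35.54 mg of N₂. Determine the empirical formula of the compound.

mol C = 0.6700 g CO₂ ÷ 44.009 g/mol = 0.015224 mol
mol H = 2 × 0.04571 g H₂O ÷ 18.015 g/mol = 0.0050747 mol
mol N = 2 × 0.03554 g N₂ ÷ 28.014 g/mol = 0.0025373 mol
Divide by the smallest (0.0025373 mol): C 6.000, H 2.000, N 1.000

C6H2N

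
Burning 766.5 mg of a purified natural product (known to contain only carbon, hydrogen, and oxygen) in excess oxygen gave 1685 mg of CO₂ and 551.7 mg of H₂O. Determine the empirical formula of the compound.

mol C = 1.685 g CO₂ ÷ 44.009 g/mol = 0.038288 mol
mol H = 2 × 0.5517 g H₂O ÷ 18.015 g/mol = 0.061249 mol
mass O = 0.7665 − (0.45987 + 0.061739) = 0.24489 g → mol O = 0.24489 ÷ 15.999 = 0.015306 mol
Divide by the smallest (0.015306 mol): C 2.501, H 4.002, O 1.000
Multiplying each by 2 gives whole numbers: C 5.00, H 8.00, O 2.00

C5H8O2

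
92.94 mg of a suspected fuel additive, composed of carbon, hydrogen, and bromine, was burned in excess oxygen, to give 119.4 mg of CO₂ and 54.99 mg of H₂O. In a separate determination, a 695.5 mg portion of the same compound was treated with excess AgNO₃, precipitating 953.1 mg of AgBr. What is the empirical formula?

mol C = 0.1194 g CO₂ ÷ 44.009 g/mol = 0.0027131 mol
mol H = 2 × 0.05499 g H₂O ÷ 18.015 g/mol = 0.0061049 mol
From the AgBr data: mol Br per gram of compound = (0.9531 ÷ 187.772) ÷ 0.6955 = 0.0072981 mol/g, so in the 0.09294 g combustion sample mol Br = 0.00067829 mol
Divide by the smallest (0.00067829 mol): C 4.000, H 9.000, Br 1.000

C4H9Br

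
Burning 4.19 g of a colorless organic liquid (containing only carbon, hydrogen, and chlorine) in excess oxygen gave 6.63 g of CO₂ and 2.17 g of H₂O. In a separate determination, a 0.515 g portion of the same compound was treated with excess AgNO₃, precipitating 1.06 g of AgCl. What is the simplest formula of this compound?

C5H8Cl2

mol C = 6.63 g CO₂ ÷ 44.009 g/mol = 0.1507 mol
mol H = 2 × 2.17 g H₂O ÷ 18.015 g/mol = 0.2409 mol
From the AgCl data: mol Cl per gram of compound = (1.06 ÷ 143.318) ÷ 0.515 = 0.01436 mol/g, so in the 4.19 g combustion sample mol Cl = 0.06017 mol
Divide by the smallest (0.06017 mol): C 2.504, H 4.004, Cl 1.000
Multiplying each by 2 gives whole numbers: C 5.01, H 8.01, Cl 2.00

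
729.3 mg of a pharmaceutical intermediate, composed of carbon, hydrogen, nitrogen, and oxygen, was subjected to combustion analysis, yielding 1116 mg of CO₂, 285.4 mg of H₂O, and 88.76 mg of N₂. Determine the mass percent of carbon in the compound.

mol C = 1.116 g CO₂ ÷ 44.009 g/mol = 0.025358 mol
mol H = 2 × 0.2854 g H₂O ÷ 18.015 g/mol = 0.031685 mol
mol N = 2 × 0.08876 g N₂ ÷ 28.014 g/mol = 0.0063368 mol
mass O = 0.7293 − (0.30458 + 0.031938 + 0.088760) = 0.30402 g → mol O = 0.30402 ÷ 15.999 = 0.019003 mol
mass % C = 0.30458 g ÷ 0.7293 g × 100%

41.76%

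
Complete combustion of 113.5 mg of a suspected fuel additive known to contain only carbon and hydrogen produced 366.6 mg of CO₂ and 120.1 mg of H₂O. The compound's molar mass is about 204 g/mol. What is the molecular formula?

C15H24

mol C = 0.3666 g CO₂ ÷ 44.009 g/mol = 0.0083301 mol
mol H = 2 × 0.1201 g H₂O ÷ 18.015 g/mol = 0.013333 mol
Divide by the smallest (0.0083301 mol): C 1.000, H 1.601
Multiplying each by 5 gives whole numbers: C 5.00, H 8.00
Empirical formula: C5H8
Empirical-formula mass = 68.12 g/mol; 204 ÷ 68.12 ≈ 3, so the molecular formula is C15H24.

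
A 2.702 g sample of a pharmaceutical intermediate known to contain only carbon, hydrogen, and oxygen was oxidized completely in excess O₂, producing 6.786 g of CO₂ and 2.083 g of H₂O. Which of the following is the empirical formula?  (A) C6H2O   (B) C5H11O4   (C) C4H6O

(C) C4H6O

mol C = 6.786 g CO₂ ÷ 44.009 g/mol = 0.15420 mol
mol H = 2 × 2.083 g H₂O ÷ 18.015 g/mol = 0.23125 mol
mass O = 2.702 − (1.8520 + 0.23310) = 0.61685 g → mol O = 0.61685 ÷ 15.999 = 0.038556 mol
Divide by the smallest (0.038556 mol): C 3.999, H 5.998, O 1.000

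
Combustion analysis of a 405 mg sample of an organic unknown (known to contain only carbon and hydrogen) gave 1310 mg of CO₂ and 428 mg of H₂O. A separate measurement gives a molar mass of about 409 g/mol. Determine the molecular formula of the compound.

mol C = 1.31 g CO₂ ÷ 44.009 g/mol = 0.02977 mol
mol H = 2 × 0.428 g H₂O ÷ 18.015 g/mol = 0.04752 mol
Divide by the smallest (0.02977 mol): C 1.000, H 1.596
Multiplying each by 5 gives whole numbers: C 5.00, H 7.98
Empirical formula: C5H8
Empirical-formula mass = 68.12 g/mol; 409 ÷ 68.12 ≈ 6, so the molecular formula is C30H48.

C30H48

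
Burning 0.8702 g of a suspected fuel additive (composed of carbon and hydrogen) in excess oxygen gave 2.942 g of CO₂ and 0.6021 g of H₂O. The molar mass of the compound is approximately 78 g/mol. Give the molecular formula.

C6H6

mol C = 2.942 g CO₂ ÷ 44.009 g/mol = 0.066850 mol
mol H = 2 × 0.6021 g H₂O ÷ 18.015 g/mol = 0.066844 mol
Divide by the smallest (0.066844 mol): C 1.000, H 1.000
Empirical formula: CH
Empirical-formula mass = 13.02 g/mol; 78 ÷ 13.02 ≈ 6, so the molecular formula is C6H6.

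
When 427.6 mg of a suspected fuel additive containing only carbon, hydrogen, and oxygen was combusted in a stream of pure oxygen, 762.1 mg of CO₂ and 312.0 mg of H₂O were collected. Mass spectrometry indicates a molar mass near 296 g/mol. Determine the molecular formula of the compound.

mol C = 0.7621 g CO₂ ÷ 44.009 g/mol = 0.017317 mol
mol H = 2 × 0.3120 g H₂O ÷ 18.015 g/mol = 0.034638 mol
mass O = 0.4276 − (0.20799 + 0.034915) = 0.18469 g → mol O = 0.18469 ÷ 15.999 = 0.011544 mol
Divide by the smallest (0.011544 mol): C 1.500, H 3.001, O 1.000
Multiplying each by 2 gives whole numbers: C 3.00, H 6.00, O 2.00
Empirical formula: C3H6O2
Empirical-formula mass = 74.08 g/mol; 296 ÷ 74.08 ≈ 4, so the molecular formula is C12H24O8.

C12H24O8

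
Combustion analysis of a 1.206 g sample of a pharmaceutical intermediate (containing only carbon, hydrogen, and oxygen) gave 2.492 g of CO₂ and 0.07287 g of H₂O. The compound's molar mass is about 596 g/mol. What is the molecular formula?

C28H4O16

mol C = 2.492 g CO₂ ÷ 44.009 g/mol = 0.056625 mol
mol H = 2 × 0.07287 g H₂O ÷ 18.015 g/mol = 0.0080899 mol
mass O = 1.206 − (0.68012 + 0.0081546) = 0.51773 g → mol O = 0.51773 ÷ 15.999 = 0.032360 mol
Divide by the smallest (0.0080899 mol): C 6.999, H 1.000, O 4.000
Empirical formula: C7HO4
Empirical-formula mass = 149.08 g/mol; 596 ÷ 149.08 ≈ 4, so the molecular formula is C28H4O16.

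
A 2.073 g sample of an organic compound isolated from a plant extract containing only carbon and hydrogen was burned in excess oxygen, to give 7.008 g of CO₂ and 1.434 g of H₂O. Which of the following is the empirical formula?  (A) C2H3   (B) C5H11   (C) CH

(C) CH

mol C = 7.008 g CO₂ ÷ 44.009 g/mol = 0.15924 mol
mol H = 2 × 1.434 g H₂O ÷ 18.015 g/mol = 0.15920 mol
Divide by the smallest (0.15920 mol): C 1.000, H 1.000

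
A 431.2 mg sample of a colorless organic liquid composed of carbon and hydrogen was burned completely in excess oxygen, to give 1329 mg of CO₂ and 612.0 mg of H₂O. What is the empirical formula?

C4H9

mol C = 1.329 g CO₂ ÷ 44.009 g/mol = 0.030198 mol
mol H = 2 × 0.6120 g H₂O ÷ 18.015 g/mol = 0.067943 mol
Divide by the smallest (0.030198 mol): C 1.000, H 2.250
Multiplying each by 4 gives whole numbers: C 4.00, H 9.00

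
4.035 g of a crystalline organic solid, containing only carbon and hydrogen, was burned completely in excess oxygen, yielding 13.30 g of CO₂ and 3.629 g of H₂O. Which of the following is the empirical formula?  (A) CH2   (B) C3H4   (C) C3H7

mol C = 13.30 g CO₂ ÷ 44.009 g/mol = 0.30221 mol
mol H = 2 × 3.629 g H₂O ÷ 18.015 g/mol = 0.40289 mol
Divide by the smallest (0.30221 mol): C 1.000, H 1.333
Multiplying each by 3 gives whole numbers: C 3.00, H 4.00

(B) C3H4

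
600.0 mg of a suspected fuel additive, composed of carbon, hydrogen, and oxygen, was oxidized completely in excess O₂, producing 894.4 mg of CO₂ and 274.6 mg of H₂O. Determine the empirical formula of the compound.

C2H3O2

mol C = 0.8944 g CO₂ ÷ 44.009 g/mol = 0.020323 mol
mol H = 2 × 0.2746 g H₂O ÷ 18.015 g/mol = 0.030486 mol
mass O = 0.6000 − (0.24410 + 0.030730) = 0.32517 g → mol O = 0.32517 ÷ 15.999 = 0.020324 mol
Divide by the smallest (0.020323 mol): C 1.000, H 1.500, O 1.000
Multiplying each by 2 gives whole numbers: C 2.00, H 3.00, O 2.00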